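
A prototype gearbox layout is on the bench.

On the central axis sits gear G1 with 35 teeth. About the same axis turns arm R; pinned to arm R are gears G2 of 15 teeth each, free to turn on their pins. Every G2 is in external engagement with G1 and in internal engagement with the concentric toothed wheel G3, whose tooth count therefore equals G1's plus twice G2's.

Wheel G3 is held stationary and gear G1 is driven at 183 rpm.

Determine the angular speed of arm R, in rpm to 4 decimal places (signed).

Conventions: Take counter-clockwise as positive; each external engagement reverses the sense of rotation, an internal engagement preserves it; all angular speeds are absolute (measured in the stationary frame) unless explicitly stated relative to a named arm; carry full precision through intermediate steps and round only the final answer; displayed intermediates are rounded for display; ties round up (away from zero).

planetary set (35T centre, 15T on arm, 65T internal) — Willis relation
normalise by the input: solve with ω_sun = 1, then scale by 183 rpm
ring teeth: 35 + 2·15 = 65
35(ω_sun−ω_arm) = −65(ω_ring−ω_arm),  ω_ring = 0, ω_sun = 1
35(1−ω_arm) = −65(0−ω_arm)  ⇒  100·ω_arm = 35  ⇒  ω_arm = 7/20
scale: ω_arm = 7/20 × 183 rpm = +64.0500 rpm

+64.0500 rpm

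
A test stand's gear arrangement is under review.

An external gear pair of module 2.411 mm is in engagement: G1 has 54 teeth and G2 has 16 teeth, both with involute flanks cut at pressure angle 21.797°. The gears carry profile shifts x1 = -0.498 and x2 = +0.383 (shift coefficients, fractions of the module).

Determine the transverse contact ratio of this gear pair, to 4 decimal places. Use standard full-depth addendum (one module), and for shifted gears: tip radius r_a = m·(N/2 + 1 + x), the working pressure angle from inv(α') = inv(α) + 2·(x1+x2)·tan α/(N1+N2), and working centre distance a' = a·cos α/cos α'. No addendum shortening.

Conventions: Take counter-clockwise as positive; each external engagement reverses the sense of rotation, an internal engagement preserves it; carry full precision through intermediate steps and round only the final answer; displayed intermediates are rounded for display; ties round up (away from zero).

single-mesh involute tooth geometry (54T engaging 16T at module 2.411)
base radii: r_b1 = 60.442908, r_b2 = 17.909010
tip radii: r_a1 = 66.307322, r_a2 = 22.622413
inv(α') = inv(21.797°) + 2·(-0.498+0.383)·tan α/(54+16) = 0.01816732  ⇒  α' = 21.31459°
a' = a·cos α / cos α' = 84.3850·cos 21.797°/cos 21.31459° = 84.104796
action lengths: √(r_a1²−r_b1²) = 27.263820, √(r_a2²−r_b2²) = 13.821756
base pitch p_b = π·m·cos α = 7.032852
CR = (27.263820 + 13.821756 − 84.104796·sin 21.31459°)/7.032852 = 1.495048
contact ratio ≈ 1.4950

1.4950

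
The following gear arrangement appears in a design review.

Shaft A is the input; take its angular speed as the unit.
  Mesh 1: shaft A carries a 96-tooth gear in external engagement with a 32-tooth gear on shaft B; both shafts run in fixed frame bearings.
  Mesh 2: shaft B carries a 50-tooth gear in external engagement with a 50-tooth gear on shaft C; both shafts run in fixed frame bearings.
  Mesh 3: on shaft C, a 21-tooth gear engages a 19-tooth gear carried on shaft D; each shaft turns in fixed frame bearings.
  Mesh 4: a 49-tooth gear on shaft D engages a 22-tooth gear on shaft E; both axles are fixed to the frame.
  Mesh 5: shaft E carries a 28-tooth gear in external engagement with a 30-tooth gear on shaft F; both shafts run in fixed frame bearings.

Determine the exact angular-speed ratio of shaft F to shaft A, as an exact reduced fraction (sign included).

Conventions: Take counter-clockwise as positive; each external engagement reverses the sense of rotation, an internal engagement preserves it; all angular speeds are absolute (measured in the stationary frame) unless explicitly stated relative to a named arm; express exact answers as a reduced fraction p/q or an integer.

-7203/1045

class = fixed-axis compound train [5 meshes; 5 ratios multiply, 5 sense flips]
mesh 1 [96T→32T]: running ratio 3, sense −
mesh 2 [50T→50T]: running ratio 3, sense +
mesh 3 [21T→19T]: running ratio 63/19, sense −
mesh 4 [49T→22T]: running ratio 3087/418, sense +
mesh 5 [28T→30T]: running ratio 7203/1045, sense −
ω_out/ω_in = -7203/1045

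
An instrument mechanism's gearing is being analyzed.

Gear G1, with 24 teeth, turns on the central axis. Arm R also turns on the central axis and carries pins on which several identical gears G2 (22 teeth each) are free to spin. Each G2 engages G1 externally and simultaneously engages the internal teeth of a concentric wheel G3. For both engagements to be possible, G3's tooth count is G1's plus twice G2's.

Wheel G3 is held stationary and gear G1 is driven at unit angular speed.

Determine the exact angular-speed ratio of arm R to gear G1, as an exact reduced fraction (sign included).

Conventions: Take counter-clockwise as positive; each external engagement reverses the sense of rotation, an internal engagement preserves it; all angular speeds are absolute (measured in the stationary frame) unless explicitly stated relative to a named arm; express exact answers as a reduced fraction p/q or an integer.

6/23

topology: planetary set — G1 24T / G2 22T / G3 68T, arm = carrier (Willis)
ring teeth: 24 + 2·22 = 68
24(ω_sun−ω_arm) = −68(ω_ring−ω_arm),  ω_ring = 0, ω_sun = 1
24(1−ω_arm) = −68(0−ω_arm)  ⇒  92·ω_arm = 24  ⇒  ω_arm = 6/23
ω_out/ω_in = 6/23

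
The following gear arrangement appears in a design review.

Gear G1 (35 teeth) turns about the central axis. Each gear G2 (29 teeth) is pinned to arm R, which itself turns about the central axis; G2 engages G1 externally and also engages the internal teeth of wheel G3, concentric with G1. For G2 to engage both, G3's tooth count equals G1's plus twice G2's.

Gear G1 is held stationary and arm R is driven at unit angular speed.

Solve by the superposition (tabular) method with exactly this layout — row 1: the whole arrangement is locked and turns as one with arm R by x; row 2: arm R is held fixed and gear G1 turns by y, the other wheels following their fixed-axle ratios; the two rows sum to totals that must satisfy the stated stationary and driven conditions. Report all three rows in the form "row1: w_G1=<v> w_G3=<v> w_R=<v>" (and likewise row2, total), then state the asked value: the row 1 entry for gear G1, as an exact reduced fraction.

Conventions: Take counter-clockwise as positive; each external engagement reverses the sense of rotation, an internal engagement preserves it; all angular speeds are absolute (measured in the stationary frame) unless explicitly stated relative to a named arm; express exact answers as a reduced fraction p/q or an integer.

topology: planetary set — G1 35T / G2 29T / G3 93T, arm = carrier (Willis)
row 1 (train locked, turned with arm): all members turn x
row 2 (arm held, sun turns y): ω_ring = −(35/93)·y, ω_arm = 0
boundary: total ω_sun = x + y = 0 and total ω_arm = x = 1  ⇒  y = -1, x = 1
row 2 ring = −(35/93)·(-1) = 35/93
totals (row 1 + row 2): sun 1 + (-1) = 0, ring 1 + 35/93 = 128/93, arm 1 + 0 = 1
asked cell (row1, sun) = 1

row1: w_G1=1 w_G3=1 w_R=1
row2: w_G1=-1 w_G3=35/93 w_R=0
total: w_G1=0 w_G3=128/93 w_R=1
asked value: 1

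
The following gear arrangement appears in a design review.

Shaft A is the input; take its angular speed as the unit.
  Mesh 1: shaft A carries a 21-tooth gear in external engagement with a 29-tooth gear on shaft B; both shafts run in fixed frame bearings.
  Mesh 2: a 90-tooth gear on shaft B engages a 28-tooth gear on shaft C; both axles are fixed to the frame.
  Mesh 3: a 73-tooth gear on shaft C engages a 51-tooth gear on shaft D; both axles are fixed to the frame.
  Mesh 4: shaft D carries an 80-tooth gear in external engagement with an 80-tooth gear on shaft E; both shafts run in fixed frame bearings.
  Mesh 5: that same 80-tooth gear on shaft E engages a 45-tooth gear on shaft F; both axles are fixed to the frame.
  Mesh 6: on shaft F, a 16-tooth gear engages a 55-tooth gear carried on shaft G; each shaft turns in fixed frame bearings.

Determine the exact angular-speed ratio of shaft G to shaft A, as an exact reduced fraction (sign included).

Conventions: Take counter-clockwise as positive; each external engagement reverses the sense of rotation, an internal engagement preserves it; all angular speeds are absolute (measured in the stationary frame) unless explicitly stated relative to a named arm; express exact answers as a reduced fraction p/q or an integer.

class = fixed-axis compound train [6 meshes; 6 ratios multiply, 6 sense flips]
mesh 1 [21T→29T]: running ratio 21/29, sense −
mesh 2 [90T→28T]: running ratio 135/58, sense +
mesh 3 [73T→51T]: running ratio 3285/986, sense −
mesh 4 [80T→80T]: running ratio 3285/986, sense +
mesh 5 [80T→45T]: running ratio 2920/493, sense −
mesh 6 [16T→55T]: running ratio 9344/5423, sense +
ω_out/ω_in = 9344/5423

9344/5423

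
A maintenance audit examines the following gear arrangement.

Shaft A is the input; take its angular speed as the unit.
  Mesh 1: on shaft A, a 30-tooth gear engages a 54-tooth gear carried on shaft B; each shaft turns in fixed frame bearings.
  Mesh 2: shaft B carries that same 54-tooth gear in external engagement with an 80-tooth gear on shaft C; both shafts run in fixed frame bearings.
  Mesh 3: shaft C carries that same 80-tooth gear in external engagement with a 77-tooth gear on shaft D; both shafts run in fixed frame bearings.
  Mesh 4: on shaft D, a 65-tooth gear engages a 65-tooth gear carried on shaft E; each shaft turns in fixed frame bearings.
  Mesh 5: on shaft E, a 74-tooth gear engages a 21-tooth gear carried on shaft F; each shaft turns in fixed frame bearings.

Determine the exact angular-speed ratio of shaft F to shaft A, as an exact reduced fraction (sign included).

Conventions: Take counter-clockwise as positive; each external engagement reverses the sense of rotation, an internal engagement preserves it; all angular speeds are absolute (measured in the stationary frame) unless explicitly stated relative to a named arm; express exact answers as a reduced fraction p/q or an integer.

class = fixed-axis compound train [5 meshes; 5 ratios multiply, 5 sense flips]
mesh 1 [30T→54T]: running ratio 5/9, sense −
mesh 2 [54T→80T]: running ratio 3/8, sense +
mesh 3 [80T→77T]: running ratio 30/77, sense −
mesh 4 [65T→65T]: running ratio 30/77, sense +
mesh 5 [74T→21T]: running ratio 740/539, sense −
ω_out/ω_in = -740/539

-740/539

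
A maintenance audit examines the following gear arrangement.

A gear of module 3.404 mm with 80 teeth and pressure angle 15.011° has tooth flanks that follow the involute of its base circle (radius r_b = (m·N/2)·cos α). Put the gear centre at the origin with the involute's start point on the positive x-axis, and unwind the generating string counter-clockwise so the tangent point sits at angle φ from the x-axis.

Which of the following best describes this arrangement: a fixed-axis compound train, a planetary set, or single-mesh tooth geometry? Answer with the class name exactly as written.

single-mesh tooth geometry

single-mesh involute tooth geometry (80T wheel at module 3.404)
classification: single-mesh tooth geometry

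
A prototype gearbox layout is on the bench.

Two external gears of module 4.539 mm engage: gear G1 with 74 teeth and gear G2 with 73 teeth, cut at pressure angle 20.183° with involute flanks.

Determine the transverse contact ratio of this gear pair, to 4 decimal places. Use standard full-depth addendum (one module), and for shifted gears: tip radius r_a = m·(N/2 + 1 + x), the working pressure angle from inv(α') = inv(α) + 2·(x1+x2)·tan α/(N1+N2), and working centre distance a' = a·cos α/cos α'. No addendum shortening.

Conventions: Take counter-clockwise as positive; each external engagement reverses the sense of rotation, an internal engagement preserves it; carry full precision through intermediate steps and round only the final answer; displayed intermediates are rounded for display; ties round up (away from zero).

single-mesh involute tooth geometry (74T engaging 73T at module 4.539)
base radii: r_b1 = 157.630533, r_b2 = 155.500391
tip radii: r_a1 = 172.482000, r_a2 = 170.212500
no profile shift: α' = α, a' = a
action lengths: √(r_a1²−r_b1²) = 70.018965, √(r_a2²−r_b2²) = 69.223722
base pitch p_b = π·m·cos α = 13.384079
CR = (70.018965 + 69.223722 − 333.616500·sin 20.18300°)/13.384079 = 1.803517
contact ratio ≈ 1.8035

1.8035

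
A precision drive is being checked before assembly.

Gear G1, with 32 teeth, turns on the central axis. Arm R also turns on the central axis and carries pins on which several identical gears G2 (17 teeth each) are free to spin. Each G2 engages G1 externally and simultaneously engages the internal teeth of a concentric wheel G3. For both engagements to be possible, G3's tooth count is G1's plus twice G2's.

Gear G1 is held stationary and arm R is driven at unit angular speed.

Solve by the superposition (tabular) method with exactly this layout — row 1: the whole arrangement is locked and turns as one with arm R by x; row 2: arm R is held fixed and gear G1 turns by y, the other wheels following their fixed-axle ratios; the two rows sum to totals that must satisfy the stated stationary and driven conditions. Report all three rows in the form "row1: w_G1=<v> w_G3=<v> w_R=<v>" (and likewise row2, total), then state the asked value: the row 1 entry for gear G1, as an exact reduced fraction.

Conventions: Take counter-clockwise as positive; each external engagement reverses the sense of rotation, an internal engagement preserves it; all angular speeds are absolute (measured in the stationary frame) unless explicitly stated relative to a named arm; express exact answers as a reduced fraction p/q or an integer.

topology: planetary set — G1 32T / G2 17T / G3 66T, arm = carrier (Willis)
row 1 (train locked, turned with arm): all members turn x
row 2: sun turns y, ring = −(32/66)·y, arm 0
boundary: total ω_sun = x + y = 0 and total ω_arm = x = 1  ⇒  y = -1, x = 1
row 2 ring = −(32/66)·(-1) = 16/33
totals (row 1 + row 2): sun 1 + (-1) = 0, ring 1 + 16/33 = 49/33, arm 1 + 0 = 1
asked cell (row1, sun) = 1

row1: w_G1=1 w_G3=1 w_R=1
row2: w_G1=-1 w_G3=16/33 w_R=0
total: w_G1=0 w_G3=49/33 w_R=1
asked value: 1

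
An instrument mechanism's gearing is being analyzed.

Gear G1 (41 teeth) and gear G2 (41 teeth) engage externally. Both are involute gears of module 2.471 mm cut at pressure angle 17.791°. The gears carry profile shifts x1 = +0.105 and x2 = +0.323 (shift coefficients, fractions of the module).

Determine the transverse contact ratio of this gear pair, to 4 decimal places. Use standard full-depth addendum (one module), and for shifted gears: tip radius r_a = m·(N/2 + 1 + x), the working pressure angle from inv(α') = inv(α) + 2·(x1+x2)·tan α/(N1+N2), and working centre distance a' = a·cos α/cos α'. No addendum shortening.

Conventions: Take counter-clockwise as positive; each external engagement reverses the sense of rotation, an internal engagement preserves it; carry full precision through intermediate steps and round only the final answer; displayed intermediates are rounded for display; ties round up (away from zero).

1.7423

class = single-mesh tooth geometry [involute pair 41T × 41T, m = 2.471]
base radii: r_b1 = 48.233022, r_b2 = 48.233022
tip radii: r_a1 = 53.385955, r_a2 = 53.924633
inv(α') = inv(17.791°) + 2·(+0.105+0.323)·tan α/(41+41) = 0.01372988  ⇒  α' = 19.47736°
a' = a·cos α / cos α' = 101.3110·cos 17.791°/cos 19.47736° = 102.321569
action lengths: √(r_a1²−r_b1²) = 22.883089, √(r_a2²−r_b2²) = 24.113100
base pitch p_b = π·m·cos α = 7.391635
CR = (22.883089 + 24.113100 − 102.321569·sin 19.47736°)/7.391635 = 1.742329
contact ratio ≈ 1.7423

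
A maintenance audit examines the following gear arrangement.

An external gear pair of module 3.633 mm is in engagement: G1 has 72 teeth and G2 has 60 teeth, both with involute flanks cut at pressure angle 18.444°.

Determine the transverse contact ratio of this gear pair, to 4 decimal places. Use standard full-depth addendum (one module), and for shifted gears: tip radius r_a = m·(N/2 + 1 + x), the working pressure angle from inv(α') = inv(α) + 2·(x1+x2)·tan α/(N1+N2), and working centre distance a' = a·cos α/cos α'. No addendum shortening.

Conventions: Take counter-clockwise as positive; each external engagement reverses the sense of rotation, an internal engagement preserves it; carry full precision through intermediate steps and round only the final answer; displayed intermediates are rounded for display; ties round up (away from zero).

1.8954

recognized (one external pair, fixed centres): single-mesh tooth geometry, m = 3.633, N1 = 72, N2 = 60
base radii: r_b1 = 124.069856, r_b2 = 103.391547
tip radii: r_a1 = 134.421000, r_a2 = 112.623000
no profile shift: α' = α, a' = a
action lengths: √(r_a1²−r_b1²) = 51.726937, √(r_a2²−r_b2²) = 44.655663
base pitch p_b = π·m·cos α = 10.827137
CR = (51.726937 + 44.655663 − 239.778000·sin 18.44400°)/10.827137 = 1.895441
contact ratio ≈ 1.8954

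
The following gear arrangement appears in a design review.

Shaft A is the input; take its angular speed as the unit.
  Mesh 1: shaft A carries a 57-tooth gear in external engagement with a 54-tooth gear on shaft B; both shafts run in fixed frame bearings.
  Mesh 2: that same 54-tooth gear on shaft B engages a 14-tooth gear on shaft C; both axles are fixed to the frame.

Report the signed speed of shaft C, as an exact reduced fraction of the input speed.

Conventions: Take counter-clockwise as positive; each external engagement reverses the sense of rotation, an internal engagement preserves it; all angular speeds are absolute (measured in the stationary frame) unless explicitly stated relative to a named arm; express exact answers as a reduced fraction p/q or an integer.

2-mesh fixed-axis compound train (all bearings frame-fixed)
mesh 1 [57T→54T]: |ω|/ω_in = 1×57/54 = 19/18, sense flips to −
mesh 2 [54T→14T]: |ω|/ω_in = (19/18)×54/14 = 57/14, sense flips to +
signed output speed (× input speed) = 57/14

57/14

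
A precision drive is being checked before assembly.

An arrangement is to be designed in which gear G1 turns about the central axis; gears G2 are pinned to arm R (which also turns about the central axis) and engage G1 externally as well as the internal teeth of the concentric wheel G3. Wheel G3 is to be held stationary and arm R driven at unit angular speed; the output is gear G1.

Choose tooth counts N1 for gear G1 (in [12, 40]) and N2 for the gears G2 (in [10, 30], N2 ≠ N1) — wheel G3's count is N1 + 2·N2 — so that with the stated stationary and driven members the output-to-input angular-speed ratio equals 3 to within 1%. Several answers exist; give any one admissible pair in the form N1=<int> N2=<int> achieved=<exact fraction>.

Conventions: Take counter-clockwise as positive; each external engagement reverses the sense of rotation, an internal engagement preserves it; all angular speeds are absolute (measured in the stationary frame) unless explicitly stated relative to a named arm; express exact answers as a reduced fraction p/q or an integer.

N1=20 N2=10 achieved=3

topology: planetary set — design target 3, arm = carrier (Willis)
Willis with ω_ring = 0: ω_sun/ω_arm = (N1+N3)/N1; set equal to 3  ⇒  N3/N1 = 3 − 1 = 2
N3 = N1 + 2·N2  ⇒  N2/N1 = (N3/N1 − 1)/2 = (2 − 1)/2 = 1/2
smallest multiple with N1 ≥ 12 and N2 ≥ 10: k = 10  ⇒  N1 = 10·2 = 20, N2 = 10·1 = 10 (N1 ≤ 40, N2 ≤ 30, N2 ≠ N1 ✓), N3 = 20 + 2·10 = 40
check: (N1+N3)/N1 with N1 = 20, N3 = 40 gives 3; |achieved − target| = 0 ≤ 3/100 ✓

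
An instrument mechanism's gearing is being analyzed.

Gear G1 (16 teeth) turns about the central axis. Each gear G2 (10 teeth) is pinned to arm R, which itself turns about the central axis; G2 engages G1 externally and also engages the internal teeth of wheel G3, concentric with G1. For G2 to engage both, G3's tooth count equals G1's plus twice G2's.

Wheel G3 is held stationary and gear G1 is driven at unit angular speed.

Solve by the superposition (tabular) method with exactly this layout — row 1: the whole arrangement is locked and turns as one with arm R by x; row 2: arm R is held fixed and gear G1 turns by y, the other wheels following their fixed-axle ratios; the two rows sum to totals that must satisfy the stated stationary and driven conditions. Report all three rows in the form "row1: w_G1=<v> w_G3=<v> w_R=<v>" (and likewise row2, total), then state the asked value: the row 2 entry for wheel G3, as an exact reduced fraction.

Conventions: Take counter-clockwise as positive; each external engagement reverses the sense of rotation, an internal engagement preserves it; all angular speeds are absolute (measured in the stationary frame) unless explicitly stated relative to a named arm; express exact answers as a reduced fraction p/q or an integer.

row1: w_G1=4/13 w_G3=4/13 w_R=4/13
row2: w_G1=9/13 w_G3=-4/13 w_R=0
total: w_G1=1 w_G3=0 w_R=4/13
asked value: -4/13

recognized (axles ride arm R): planetary set, 16/10/36 teeth
superposition row 1 [locked train]: every member turns x
superposition row 2 [arm held]: sun y, ring −(16/36)·y, arm 0
boundary: total ω_ring = x − (16/36)·y = 0 and total ω_sun = x + y = 1  ⇒  y = 9/13, x = 4/13
row 2 ring = −(16/36)·9/13 = -4/13
totals (row 1 + row 2): sun 4/13 + 9/13 = 1, ring 4/13 + (-4/13) = 0, arm 4/13 + 0 = 4/13
asked cell (row2, ring) = -4/13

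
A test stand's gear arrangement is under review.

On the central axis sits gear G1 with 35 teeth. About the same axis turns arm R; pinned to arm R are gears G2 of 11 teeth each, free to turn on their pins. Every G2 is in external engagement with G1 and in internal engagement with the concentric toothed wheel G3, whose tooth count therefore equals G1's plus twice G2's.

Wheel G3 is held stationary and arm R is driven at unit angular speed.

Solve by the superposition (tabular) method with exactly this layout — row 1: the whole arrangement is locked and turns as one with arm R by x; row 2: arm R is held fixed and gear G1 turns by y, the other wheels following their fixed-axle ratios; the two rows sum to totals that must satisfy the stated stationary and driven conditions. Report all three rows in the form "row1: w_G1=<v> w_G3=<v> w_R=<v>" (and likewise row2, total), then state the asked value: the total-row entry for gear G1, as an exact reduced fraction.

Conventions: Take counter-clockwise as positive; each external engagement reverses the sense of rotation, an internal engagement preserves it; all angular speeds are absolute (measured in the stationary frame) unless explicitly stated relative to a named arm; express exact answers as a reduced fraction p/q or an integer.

topology: planetary set — G1 35T / G2 11T / G3 57T, arm = carrier (Willis)
row 1 (train locked, turned with arm): all members turn x
row 2: sun turns y, ring = −(35/57)·y, arm 0
boundary: total ω_ring = x − (35/57)·y = 0 and total ω_arm = x = 1  ⇒  y = 57/35, x = 1
row 2 ring = −(35/57)·57/35 = -1
totals (row 1 + row 2): sun 1 + 57/35 = 92/35, ring 1 + (-1) = 0, arm 1 + 0 = 1
asked cell (total, sun) = 92/35

row1: w_G1=1 w_G3=1 w_R=1
row2: w_G1=57/35 w_G3=-1 w_R=0
total: w_G1=92/35 w_G3=0 w_R=1
asked value: 92/35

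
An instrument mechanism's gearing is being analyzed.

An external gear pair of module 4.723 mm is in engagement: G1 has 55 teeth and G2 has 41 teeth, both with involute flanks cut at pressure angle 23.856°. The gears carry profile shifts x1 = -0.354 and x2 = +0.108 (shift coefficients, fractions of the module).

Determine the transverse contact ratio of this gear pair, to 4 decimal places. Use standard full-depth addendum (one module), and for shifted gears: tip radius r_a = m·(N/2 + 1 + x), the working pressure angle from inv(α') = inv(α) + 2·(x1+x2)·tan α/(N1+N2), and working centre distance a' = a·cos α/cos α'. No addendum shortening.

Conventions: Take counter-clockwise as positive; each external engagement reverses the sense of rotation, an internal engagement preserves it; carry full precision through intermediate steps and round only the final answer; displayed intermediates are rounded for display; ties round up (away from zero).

1.5973

recognized (one external pair, fixed centres): single-mesh tooth geometry, m = 4.723, N1 = 55, N2 = 41
base radii: r_b1 = 118.785964, r_b2 = 88.549537
tip radii: r_a1 = 132.933558, r_a2 = 102.054584
inv(α') = inv(23.856°) + 2·(-0.354+0.108)·tan α/(55+41) = 0.02358844  ⇒  α' = 23.17010°
a' = a·cos α / cos α' = 226.7040·cos 23.856°/cos 23.17010° = 225.526274
action lengths: √(r_a1²−r_b1²) = 59.676005, √(r_a2²−r_b2²) = 50.735763
base pitch p_b = π·m·cos α = 13.570077
CR = (59.676005 + 50.735763 − 225.526274·sin 23.17010°)/13.570077 = 1.597316
contact ratio ≈ 1.5973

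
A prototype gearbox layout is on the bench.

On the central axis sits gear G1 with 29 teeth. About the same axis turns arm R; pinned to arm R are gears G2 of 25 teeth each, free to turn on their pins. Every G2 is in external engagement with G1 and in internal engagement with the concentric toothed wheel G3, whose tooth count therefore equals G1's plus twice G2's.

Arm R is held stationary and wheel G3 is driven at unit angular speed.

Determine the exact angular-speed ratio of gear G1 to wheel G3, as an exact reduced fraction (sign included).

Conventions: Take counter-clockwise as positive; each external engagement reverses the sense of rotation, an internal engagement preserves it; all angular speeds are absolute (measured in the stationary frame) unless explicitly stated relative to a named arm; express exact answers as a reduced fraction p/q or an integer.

recognized (axles ride arm R): planetary set, 29/25/79 teeth
ring teeth: 29 + 2·25 = 79
29(ω_sun−ω_arm) = −79(ω_ring−ω_arm),  ω_arm = 0, ω_ring = 1
ω_sun = 0 − (79/29)(1−0) = -79/29
ω_out/ω_in = -79/29

-79/29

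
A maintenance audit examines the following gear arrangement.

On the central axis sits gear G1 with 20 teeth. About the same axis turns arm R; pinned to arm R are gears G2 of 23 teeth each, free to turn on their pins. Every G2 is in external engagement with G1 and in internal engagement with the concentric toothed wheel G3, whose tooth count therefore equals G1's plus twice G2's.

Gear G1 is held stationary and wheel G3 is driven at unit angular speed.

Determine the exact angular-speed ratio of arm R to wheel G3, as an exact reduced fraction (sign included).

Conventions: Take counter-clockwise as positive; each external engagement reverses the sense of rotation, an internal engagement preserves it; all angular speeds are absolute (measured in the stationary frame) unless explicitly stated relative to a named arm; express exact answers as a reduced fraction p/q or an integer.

33/43

topology: planetary set — G1 20T / G2 23T / G3 66T, arm = carrier (Willis)
ring teeth: 20 + 2·23 = 66
20(ω_sun−ω_arm) = −66(ω_ring−ω_arm),  ω_sun = 0, ω_ring = 1
20(0−ω_arm) = −66(1−ω_arm)  ⇒  86·ω_arm = 66  ⇒  ω_arm = 33/43
ω_out/ω_in = 33/43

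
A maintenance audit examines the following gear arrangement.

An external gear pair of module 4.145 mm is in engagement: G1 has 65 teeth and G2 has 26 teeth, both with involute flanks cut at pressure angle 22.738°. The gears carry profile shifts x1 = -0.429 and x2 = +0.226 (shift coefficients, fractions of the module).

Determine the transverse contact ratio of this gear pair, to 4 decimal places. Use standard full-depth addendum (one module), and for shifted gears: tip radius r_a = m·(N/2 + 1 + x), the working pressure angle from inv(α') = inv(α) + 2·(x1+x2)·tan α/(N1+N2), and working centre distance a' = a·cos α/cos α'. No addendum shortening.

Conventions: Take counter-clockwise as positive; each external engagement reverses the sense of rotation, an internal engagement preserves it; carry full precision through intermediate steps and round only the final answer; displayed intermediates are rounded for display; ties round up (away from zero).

1.5815

topology: single-mesh involute geometry — m = 4.145, 65T/26T pair
base radii: r_b1 = 124.242906, r_b2 = 49.697163
tip radii: r_a1 = 137.079295, r_a2 = 58.966770
inv(α') = inv(22.738°) + 2·(-0.429+0.226)·tan α/(65+26) = 0.02036581  ⇒  α' = 22.10892°
a' = a·cos α / cos α' = 188.5975·cos 22.738°/cos 22.10892° = 187.744947
action lengths: √(r_a1²−r_b1²) = 57.917470, √(r_a2²−r_b2²) = 31.737549
base pitch p_b = π·m·cos α = 12.009865
CR = (57.917470 + 31.737549 − 187.744947·sin 22.10892°)/12.009865 = 1.581511
contact ratio ≈ 1.5815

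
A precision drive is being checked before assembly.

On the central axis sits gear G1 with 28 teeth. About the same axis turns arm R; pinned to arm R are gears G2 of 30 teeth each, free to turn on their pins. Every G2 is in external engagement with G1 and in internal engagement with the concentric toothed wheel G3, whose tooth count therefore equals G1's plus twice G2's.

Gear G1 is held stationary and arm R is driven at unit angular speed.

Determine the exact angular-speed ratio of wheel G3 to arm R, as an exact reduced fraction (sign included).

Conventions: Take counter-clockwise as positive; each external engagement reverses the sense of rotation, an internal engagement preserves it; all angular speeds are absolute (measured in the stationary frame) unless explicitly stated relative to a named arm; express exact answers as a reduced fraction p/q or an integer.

planetary set (28T centre, 30T on arm, 88T internal) — Willis relation
ring teeth: 28 + 2·30 = 88
28(ω_sun−ω_arm) = −88(ω_ring−ω_arm),  ω_sun = 0, ω_arm = 1
ω_ring = 1 − (28/88)(0−1) = 29/22
ω_out/ω_in = 29/22

29/22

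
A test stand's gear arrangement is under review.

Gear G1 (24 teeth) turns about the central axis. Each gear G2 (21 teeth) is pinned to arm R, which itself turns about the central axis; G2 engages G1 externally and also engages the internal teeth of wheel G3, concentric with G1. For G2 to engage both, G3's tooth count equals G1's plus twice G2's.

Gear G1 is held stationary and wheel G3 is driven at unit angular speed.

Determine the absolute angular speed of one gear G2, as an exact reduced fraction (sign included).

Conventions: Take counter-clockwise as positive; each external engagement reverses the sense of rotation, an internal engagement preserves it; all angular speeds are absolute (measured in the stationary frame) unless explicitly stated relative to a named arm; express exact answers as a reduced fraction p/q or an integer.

planetary set (24T centre, 21T on arm, 66T internal) — Willis relation
ring teeth: 24 + 2·21 = 66
24(ω_sun−ω_arm) = −66(ω_ring−ω_arm),  ω_sun = 0, ω_ring = 1
24(0−ω_arm) = −66(1−ω_arm)  ⇒  90·ω_arm = 66  ⇒  ω_arm = 11/15
sun–planet mesh: 24·(0−11/15) = −21·(ω_p−ω_arm)  ⇒  ω_p−ω_arm = 88/105
ω_p = 11/15 + 88/105 = 11/7
exact speed ratio = 11/7

11/7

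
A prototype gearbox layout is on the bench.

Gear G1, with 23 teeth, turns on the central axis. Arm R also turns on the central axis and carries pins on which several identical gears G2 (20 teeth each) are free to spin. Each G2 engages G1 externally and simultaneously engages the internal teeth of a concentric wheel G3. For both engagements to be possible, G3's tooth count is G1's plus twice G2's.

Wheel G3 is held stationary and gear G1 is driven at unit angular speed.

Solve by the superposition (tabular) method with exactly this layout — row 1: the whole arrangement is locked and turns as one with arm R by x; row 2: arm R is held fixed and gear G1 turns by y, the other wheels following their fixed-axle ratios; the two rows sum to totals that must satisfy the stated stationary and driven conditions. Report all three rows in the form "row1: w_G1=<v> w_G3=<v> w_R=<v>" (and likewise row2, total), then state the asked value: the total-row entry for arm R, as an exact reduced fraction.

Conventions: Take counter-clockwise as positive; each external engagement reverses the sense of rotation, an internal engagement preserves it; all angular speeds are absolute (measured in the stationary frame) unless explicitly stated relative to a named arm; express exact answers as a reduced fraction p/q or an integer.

row1: w_G1=23/86 w_G3=23/86 w_R=23/86
row2: w_G1=63/86 w_G3=-23/86 w_R=0
total: w_G1=1 w_G3=0 w_R=23/86
asked value: 23/86

planetary set (23T centre, 20T on arm, 63T internal) — Willis relation
row 1 (train locked, turned with arm): all members turn x
row 2: sun turns y, ring = −(23/63)·y, arm 0
boundary: total ω_ring = x − (23/63)·y = 0 and total ω_sun = x + y = 1  ⇒  y = 63/86, x = 23/86
row 2 ring = −(23/63)·63/86 = -23/86
totals (row 1 + row 2): sun 23/86 + 63/86 = 1, ring 23/86 + (-23/86) = 0, arm 23/86 + 0 = 23/86
asked cell (total, arm) = 23/86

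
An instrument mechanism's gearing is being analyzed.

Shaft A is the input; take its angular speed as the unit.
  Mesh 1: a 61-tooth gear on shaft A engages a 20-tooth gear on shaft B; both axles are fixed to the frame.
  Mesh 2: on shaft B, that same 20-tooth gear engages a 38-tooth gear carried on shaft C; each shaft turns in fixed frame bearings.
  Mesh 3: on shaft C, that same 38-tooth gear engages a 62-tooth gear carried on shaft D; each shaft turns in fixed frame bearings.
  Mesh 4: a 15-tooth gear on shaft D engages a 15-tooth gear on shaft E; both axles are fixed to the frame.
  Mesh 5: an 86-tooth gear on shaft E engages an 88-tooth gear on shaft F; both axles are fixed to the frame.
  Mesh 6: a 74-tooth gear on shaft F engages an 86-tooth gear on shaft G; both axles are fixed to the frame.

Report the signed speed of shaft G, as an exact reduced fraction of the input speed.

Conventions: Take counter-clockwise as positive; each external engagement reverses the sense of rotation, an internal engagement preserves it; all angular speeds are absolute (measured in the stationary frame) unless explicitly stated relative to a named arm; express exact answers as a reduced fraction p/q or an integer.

6-mesh fixed-axis compound train (all bearings frame-fixed)
mesh 1 [61T→20T]: |ω|/ω_in = 1×61/20 = 61/20, sense flips to −
mesh 2 [20T→38T]: |ω|/ω_in = (61/20)×20/38 = 61/38, sense flips to +
mesh 3 [38T→62T]: |ω|/ω_in = (61/38)×38/62 = 61/62, sense flips to −
mesh 4 [15T→15T]: |ω|/ω_in = (61/62)×15/15 = 61/62, sense flips to +
mesh 5 [86T→88T]: |ω|/ω_in = (61/62)×86/88 = 2623/2728, sense flips to −
mesh 6 [74T→86T]: |ω|/ω_in = (2623/2728)×74/86 = 2257/2728, sense flips to +
signed output speed (× input speed) = 2257/2728

2257/2728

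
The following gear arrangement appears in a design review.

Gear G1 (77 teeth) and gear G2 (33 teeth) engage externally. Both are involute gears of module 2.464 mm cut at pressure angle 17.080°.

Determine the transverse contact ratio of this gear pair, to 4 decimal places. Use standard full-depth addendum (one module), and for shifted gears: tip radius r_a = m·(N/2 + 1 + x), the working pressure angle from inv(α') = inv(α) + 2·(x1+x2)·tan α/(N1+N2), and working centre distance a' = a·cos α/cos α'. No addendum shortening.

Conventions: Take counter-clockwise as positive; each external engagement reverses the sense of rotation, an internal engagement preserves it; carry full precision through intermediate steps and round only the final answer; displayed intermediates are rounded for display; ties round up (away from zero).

single-mesh involute tooth geometry (77T engaging 33T at module 2.464)
base radii: r_b1 = 90.680080, r_b2 = 38.862891
tip radii: r_a1 = 97.328000, r_a2 = 43.120000
no profile shift: α' = α, a' = a
action lengths: √(r_a1²−r_b1²) = 35.353397, √(r_a2²−r_b2²) = 18.681811
base pitch p_b = π·m·cos α = 7.399477
CR = (35.353397 + 18.681811 − 135.520000·sin 17.08000°)/7.399477 = 1.923390
contact ratio ≈ 1.9234

1.9234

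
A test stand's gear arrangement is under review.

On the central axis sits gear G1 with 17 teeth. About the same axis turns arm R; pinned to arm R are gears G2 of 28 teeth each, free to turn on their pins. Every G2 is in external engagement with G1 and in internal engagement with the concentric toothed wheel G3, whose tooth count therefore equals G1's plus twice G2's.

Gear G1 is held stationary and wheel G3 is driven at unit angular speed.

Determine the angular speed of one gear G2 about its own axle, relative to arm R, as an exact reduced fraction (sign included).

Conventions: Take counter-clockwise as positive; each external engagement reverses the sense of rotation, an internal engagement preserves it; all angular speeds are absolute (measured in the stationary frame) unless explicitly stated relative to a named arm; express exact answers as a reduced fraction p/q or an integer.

1241/2520

topology: planetary set — G1 17T / G2 28T / G3 73T, arm = carrier (Willis)
ring teeth: 17 + 2·28 = 73
17(ω_sun−ω_arm) = −73(ω_ring−ω_arm),  ω_sun = 0, ω_ring = 1
17(0−ω_arm) = −73(1−ω_arm)  ⇒  90·ω_arm = 73  ⇒  ω_arm = 73/90
sun–planet mesh: 17·(0−73/90) = −28·(ω_p−ω_arm)  ⇒  ω_p−ω_arm = 1241/2520
exact speed ratio = 1241/2520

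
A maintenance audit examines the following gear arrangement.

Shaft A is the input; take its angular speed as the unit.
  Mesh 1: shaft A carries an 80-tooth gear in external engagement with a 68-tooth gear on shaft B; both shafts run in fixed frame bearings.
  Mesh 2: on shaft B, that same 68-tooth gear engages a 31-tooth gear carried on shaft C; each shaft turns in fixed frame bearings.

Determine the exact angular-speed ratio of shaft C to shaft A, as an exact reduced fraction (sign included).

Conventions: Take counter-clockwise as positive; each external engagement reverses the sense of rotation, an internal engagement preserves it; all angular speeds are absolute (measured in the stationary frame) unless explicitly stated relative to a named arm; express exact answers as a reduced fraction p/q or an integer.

80/31

class = fixed-axis compound train [2 meshes; 2 ratios multiply, 2 sense flips]
mesh 1 [80T→68T]: running ratio 20/17, sense −
mesh 2 [68T→31T]: running ratio 80/31, sense +
ω_out/ω_in = 80/31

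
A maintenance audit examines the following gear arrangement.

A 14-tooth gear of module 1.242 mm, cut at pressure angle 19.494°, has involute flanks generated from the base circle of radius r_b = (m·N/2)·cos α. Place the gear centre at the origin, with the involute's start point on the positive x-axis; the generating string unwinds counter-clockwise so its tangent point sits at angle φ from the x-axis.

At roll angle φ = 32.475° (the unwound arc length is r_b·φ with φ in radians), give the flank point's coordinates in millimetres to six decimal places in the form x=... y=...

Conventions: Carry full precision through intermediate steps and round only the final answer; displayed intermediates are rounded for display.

topology: single-mesh involute geometry — m = 1.242, N = 14
pitch radius r_p = m·N/2 = 1.242·14/2 = 8.694000
base radius r_b = r_p·cos α = 8.694000·cos 19.494° = 8.195629
roll angle φ = 32.475° = 0.56679567 rad
x = r_b·(cos φ + φ·sin φ) = 9.408224
y = r_b·(sin φ − φ·cos φ) = 0.481642

x=9.408224 y=0.481642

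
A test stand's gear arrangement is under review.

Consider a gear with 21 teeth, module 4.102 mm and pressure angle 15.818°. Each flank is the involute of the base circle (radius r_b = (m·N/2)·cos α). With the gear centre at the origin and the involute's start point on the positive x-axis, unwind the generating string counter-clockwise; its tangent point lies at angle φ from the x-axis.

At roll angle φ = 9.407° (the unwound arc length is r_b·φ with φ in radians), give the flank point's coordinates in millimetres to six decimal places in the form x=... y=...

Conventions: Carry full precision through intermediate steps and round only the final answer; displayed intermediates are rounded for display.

x=41.994777 y=0.060970

recognized (one wheel, involute flank): single-mesh tooth geometry, m = 4.102, N = 21
pitch radius r_p = m·N/2 = 4.102·21/2 = 43.071000
base radius r_b = r_p·cos α = 43.071000·cos 15.818° = 41.440005
roll angle φ = 9.407° = 0.16418312 rad
x = r_b·(cos φ + φ·sin φ) = 41.994777
y = r_b·(sin φ − φ·cos φ) = 0.060970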